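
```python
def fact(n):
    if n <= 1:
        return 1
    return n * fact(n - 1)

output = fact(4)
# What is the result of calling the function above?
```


fact(4)
= 4 * fact(3)
= 4 * 3 * fact(2)
= 4 * 3 * 2 * fact(1)
= 4 * 3 * 2 * 1
= 24


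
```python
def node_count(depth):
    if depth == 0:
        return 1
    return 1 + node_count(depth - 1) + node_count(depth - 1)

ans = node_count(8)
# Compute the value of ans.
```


node_count(8)
= 1 + node_count(7) + node_count(7)
= 1 + 2 * node_count(7)
node_count(k) = 2^(k+1) - 1
node_count(0) = 1
node_count(1) = 3
node_count(2) = 7
node_count(3) = 15
node_count(4) = 31
node_count(8) = 2^9 - 1 = 511


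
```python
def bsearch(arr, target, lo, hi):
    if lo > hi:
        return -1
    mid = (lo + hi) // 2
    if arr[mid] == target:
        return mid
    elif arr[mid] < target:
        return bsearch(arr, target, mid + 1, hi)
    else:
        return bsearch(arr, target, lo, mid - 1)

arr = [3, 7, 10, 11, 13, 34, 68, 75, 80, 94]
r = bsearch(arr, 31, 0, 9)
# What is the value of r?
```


bsearch(arr, 31, 0, 9)
lo=0, hi=9, mid=4, arr[mid]=13
13 < 31, search right half
lo=5, hi=9, mid=7, arr[mid]=75
75 > 31, search left half
lo=5, hi=6, mid=5, arr[mid]=34
34 > 31, search left half
lo > hi, target not found, return -1
= -1


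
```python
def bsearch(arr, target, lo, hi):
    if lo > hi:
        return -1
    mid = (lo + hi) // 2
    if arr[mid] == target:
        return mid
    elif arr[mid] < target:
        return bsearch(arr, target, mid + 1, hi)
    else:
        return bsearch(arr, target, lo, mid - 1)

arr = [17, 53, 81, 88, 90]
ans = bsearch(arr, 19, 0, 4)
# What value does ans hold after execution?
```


bsearch(arr, 19, 0, 4)
lo=0, hi=4, mid=2, arr[mid]=81
81 > 19, search left half
lo=0, hi=1, mid=0, arr[mid]=17
17 < 19, search right half
lo=1, hi=1, mid=1, arr[mid]=53
53 > 19, search left half
lo > hi, target not found, return -1
= -1


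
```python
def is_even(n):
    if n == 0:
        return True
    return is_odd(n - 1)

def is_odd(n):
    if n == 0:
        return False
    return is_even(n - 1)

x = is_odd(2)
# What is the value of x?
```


is_odd(2)
= is_even(1)
= is_odd(0)
n == 0: return False
= False


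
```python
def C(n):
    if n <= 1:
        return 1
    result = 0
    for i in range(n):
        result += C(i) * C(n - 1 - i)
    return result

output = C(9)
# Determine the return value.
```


C(9)
= sum of C(i) * C(9-1-i) for i in 0..8
First compute sub-values bottom-up:
  C(0) = 1, C(1) = 1
  C(2) = 1*1 + 1*1 = 2
  C(3) = 1*2 + 1*1 + 2*1 = 5
  C(4) = 1*5 + 1*2 + 2*1 + 5*1 = 14
  C(5) = 1*14 + 1*5 + 2*2 + 5*1 + 14*1 = 42
  C(6) = 1*42 + 1*14 + 2*5 + 5*2 + 14*1 + 42*1 = 132
  C(7) = 1*132 + 1*42 + 2*14 + 5*5 + 14*2 + 42*1 + 132*1 = 429
  C(8) = 1*429 + 1*132 + 2*42 + 5*14 + 14*5 + 42*2 + 132*1 + 429*1 = 1430
Now C(9):
  C(0)*C(8) = 1*1430 = 1430
  C(1)*C(7) = 1*429 = 429
  C(2)*C(6) = 2*132 = 264
  C(3)*C(5) = 5*42 = 210
  C(4)*C(4) = 14*14 = 196
  C(5)*C(3) = 42*5 = 210
  C(6)*C(2) = 132*2 = 264
  C(7)*C(1) = 429*1 = 429
  C(8)*C(0) = 1430*1 = 1430
= 1430 + 429 + 264 + 210 + 196 + 210 + 264 + 429 + 1430
= 4862


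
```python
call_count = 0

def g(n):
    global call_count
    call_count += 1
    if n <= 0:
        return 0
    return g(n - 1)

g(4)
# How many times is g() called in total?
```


g(4) calls g(3) calls ... calls g(0)
Total calls: 4 + 1 (for base case) = 5


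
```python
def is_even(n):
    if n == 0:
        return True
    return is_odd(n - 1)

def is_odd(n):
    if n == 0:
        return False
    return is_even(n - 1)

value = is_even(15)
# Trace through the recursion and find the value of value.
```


is_even(15)
= is_odd(14)
= is_even(13)
= is_odd(12)
= is_even(11)
= is_odd(10)
= is_even(9)
= is_odd(8)
= is_even(7)
= is_odd(6)
= is_even(5)
= is_odd(4)
= is_even(3)
= is_odd(2)
= is_even(1)
= is_odd(0)
n == 0: return False
= False


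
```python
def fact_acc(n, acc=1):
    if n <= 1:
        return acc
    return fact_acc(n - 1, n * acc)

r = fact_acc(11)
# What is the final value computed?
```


fact_acc(11, 1)
= fact_acc(10, 11 * 1) = fact_acc(10, 11)
= fact_acc(9, 10 * 11) = fact_acc(9, 110)
= fact_acc(8, 9 * 110) = fact_acc(8, 990)
= fact_acc(7, 8 * 990) = fact_acc(7, 7920)
= fact_acc(6, 7 * 7920) = fact_acc(6, 55440)
= fact_acc(5, 6 * 55440) = fact_acc(5, 332640)
= fact_acc(4, 5 * 332640) = fact_acc(4, 1663200)
= fact_acc(3, 4 * 1663200) = fact_acc(3, 6652800)
= fact_acc(2, 3 * 6652800) = fact_acc(2, 19958400)
= fact_acc(1, 2 * 19958400) = fact_acc(1, 39916800)
n <= 1, return acc = 39916800


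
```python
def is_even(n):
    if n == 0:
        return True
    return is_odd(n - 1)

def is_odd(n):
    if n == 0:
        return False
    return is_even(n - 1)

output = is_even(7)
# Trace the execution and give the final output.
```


is_even(7)
= is_odd(6)
= is_even(5)
= is_odd(4)
= is_even(3)
= is_odd(2)
= is_even(1)
= is_odd(0)
n == 0: return False
= False


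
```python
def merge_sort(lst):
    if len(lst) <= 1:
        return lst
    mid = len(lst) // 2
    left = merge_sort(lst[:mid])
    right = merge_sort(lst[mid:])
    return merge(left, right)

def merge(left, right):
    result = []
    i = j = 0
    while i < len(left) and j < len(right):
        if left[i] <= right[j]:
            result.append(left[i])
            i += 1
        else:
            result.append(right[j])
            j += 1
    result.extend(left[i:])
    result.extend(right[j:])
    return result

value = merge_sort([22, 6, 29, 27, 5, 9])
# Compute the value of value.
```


merge_sort([22, 6, 29, 27, 5, 9])
Split into [22, 6, 29] and [27, 5, 9]
Left sorted: [6, 22, 29]
Right sorted: [5, 9, 27]
Merge [6, 22, 29] and [5, 9, 27]
= [5, 6, 9, 22, 27, 29]


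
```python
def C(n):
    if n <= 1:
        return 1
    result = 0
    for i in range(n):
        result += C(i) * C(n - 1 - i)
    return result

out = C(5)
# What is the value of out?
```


C(5)
= sum of C(i) * C(5-1-i) for i in 0..4
First compute sub-values bottom-up:
  C(0) = 1, C(1) = 1
  C(2) = 1*1 + 1*1 = 2
  C(3) = 1*2 + 1*1 + 2*1 = 5
  C(4) = 1*5 + 1*2 + 2*1 + 5*1 = 14
Now C(5):
  C(0)*C(4) = 1*14 = 14
  C(1)*C(3) = 1*5 = 5
  C(2)*C(2) = 2*2 = 4
  C(3)*C(1) = 5*1 = 5
  C(4)*C(0) = 14*1 = 14
= 14 + 5 + 4 + 5 + 14
= 42


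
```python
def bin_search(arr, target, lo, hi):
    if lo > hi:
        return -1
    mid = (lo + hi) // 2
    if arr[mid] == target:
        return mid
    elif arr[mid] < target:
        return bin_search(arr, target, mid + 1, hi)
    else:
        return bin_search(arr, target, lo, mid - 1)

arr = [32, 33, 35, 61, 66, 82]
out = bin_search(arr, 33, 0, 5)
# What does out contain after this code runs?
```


bin_search(arr, 33, 0, 5)
lo=0, hi=5, mid=2, arr[mid]=35
35 > 33, search left half
lo=0, hi=1, mid=0, arr[mid]=32
32 < 33, search right half
lo=1, hi=1, mid=1, arr[mid]=33
arr[1] == 33, found at index 1
= 1


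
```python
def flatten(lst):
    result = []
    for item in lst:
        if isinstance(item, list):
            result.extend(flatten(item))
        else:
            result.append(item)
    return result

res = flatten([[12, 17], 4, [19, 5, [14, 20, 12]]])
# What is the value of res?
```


flatten([[12, 17], 4, [19, 5, [14, 20, 12]]])
Processing each element:
  [12, 17] is a list -> flatten recursively -> [12, 17]
  4 is not a list -> append 4
  [19, 5, [14, 20, 12]] is a list -> flatten recursively -> [19, 5, 14, 20, 12]
= [12, 17, 4, 19, 5, 14, 20, 12]


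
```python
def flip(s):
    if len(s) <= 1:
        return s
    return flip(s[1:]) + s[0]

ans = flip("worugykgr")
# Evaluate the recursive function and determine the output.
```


flip("worugykgr")
= flip("orugykgr") + "w"
= flip("rugykgr") + "o" + "w"
= flip("ugykgr") + "r" + "o" + "w"
= flip("gykgr") + "u" + "r" + "o" + "w"
= flip("ykgr") + "g" + "u" + "r" + "o" + "w"
= flip("kgr") + "y" + "g" + "u" + "r" + "o" + "w"
= flip("gr") + "k" + "y" + "g" + "u" + "r" + "o" + "w"
= flip("r") + "g" + "k" + "y" + "g" + "u" + "r" + "o" + "w"
= "r" + "g" + "k" + "y" + "g" + "u" + "r" + "o" + "w"
= "rgkygurow"


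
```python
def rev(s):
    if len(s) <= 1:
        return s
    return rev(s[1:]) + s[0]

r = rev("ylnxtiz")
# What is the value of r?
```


rev("ylnxtiz")
= rev("lnxtiz") + "y"
= rev("nxtiz") + "l" + "y"
= rev("xtiz") + "n" + "l" + "y"
= rev("tiz") + "x" + "n" + "l" + "y"
= rev("iz") + "t" + "x" + "n" + "l" + "y"
= rev("z") + "i" + "t" + "x" + "n" + "l" + "y"
= "z" + "i" + "t" + "x" + "n" + "l" + "y"
= "zitxnly"


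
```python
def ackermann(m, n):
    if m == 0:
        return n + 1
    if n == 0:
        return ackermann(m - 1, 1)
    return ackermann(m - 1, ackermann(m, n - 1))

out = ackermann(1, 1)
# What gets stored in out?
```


ackermann(1, 1)
= ackermann(0, ackermann(1, 0))
First compute ackermann(1, 0) = 2
= ackermann(0, 2)
= 3


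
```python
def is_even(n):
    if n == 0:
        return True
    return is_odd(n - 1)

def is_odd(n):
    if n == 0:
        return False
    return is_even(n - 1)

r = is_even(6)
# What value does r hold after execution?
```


is_even(6)
= is_odd(5)
= is_even(4)
= is_odd(3)
= is_even(2)
= is_odd(1)
= is_even(0)
n == 0: return True
= True


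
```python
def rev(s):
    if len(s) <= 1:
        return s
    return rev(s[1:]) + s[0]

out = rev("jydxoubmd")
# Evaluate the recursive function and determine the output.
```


rev("jydxoubmd")
= rev("ydxoubmd") + "j"
= rev("dxoubmd") + "y" + "j"
= rev("xoubmd") + "d" + "y" + "j"
= rev("oubmd") + "x" + "d" + "y" + "j"
= rev("ubmd") + "o" + "x" + "d" + "y" + "j"
= rev("bmd") + "u" + "o" + "x" + "d" + "y" + "j"
= rev("md") + "b" + "u" + "o" + "x" + "d" + "y" + "j"
= rev("d") + "m" + "b" + "u" + "o" + "x" + "d" + "y" + "j"
= "d" + "m" + "b" + "u" + "o" + "x" + "d" + "y" + "j"
= "dmbuoxdyj"


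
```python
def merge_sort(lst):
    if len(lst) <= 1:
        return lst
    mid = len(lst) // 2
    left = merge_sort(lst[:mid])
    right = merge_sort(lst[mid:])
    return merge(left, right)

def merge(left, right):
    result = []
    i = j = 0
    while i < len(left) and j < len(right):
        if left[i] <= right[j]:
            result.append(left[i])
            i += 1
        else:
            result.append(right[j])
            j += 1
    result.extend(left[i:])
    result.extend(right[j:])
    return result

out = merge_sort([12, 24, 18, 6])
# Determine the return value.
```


merge_sort([12, 24, 18, 6])
Split into [12, 24] and [18, 6]
Left sorted: [12, 24]
Right sorted: [6, 18]
Merge [12, 24] and [6, 18]
= [6, 12, 18, 24]


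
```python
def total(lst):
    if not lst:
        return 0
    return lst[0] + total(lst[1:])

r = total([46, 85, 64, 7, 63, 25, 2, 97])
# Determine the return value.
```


total([46, 85, 64, 7, 63, 25, 2, 97])
= 46 + total([85, 64, 7, 63, 25, 2, 97])
= 46 + 85 + total([64, 7, 63, 25, 2, 97])
= 46 + 85 + 64 + total([7, 63, 25, 2, 97])
= 46 + 85 + 64 + 7 + total([63, 25, 2, 97])
= 46 + 85 + 64 + 7 + 63 + total([25, 2, 97])
= 46 + 85 + 64 + 7 + 63 + 25 + total([2, 97])
= 46 + 85 + 64 + 7 + 63 + 25 + 2 + total([97])
= 46 + 85 + 64 + 7 + 63 + 25 + 2 + 97 + total([])
= 46 + 85 + 64 + 7 + 63 + 25 + 2 + 97 + 0
= 389


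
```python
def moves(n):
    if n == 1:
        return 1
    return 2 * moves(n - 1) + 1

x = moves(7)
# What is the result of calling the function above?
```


moves(7)
= 2 * moves(6) + 1
= 2 * (2 * moves(5) + 1) + 1
= 2 * (2 * (2 * moves(4) + 1) + 1) + 1
= 2 * (2 * (2 * (2 * moves(3) + 1) + 1) + 1) + 1
= 2 * (2 * (2 * (2 * (2 * moves(2) + 1) + 1) + 1) + 1) + 1
= 2 * (2 * (2 * (2 * (2 * (2 * moves(1) + 1) + 1) + 1) + 1) + 1) + 1
Now compute bottom-up:
moves(1) = 1
moves(2) = 2 * 1 + 1 = 3
moves(3) = 2 * 3 + 1 = 7
moves(4) = 2 * 7 + 1 = 15
moves(5) = 2 * 15 + 1 = 31
moves(6) = 2 * 31 + 1 = 63
moves(7) = 2 * 63 + 1 = 127
= 127


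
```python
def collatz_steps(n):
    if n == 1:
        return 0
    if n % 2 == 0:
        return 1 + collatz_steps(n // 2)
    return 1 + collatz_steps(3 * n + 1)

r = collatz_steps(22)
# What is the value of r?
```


collatz_steps(22)
22 is even -> collatz_steps(11)
11 is odd -> 3*11+1 = 34 -> collatz_steps(34)
34 is even -> collatz_steps(17)
17 is odd -> 3*17+1 = 52 -> collatz_steps(52)
52 is even -> collatz_steps(26)
26 is even -> collatz_steps(13)
13 is odd -> 3*13+1 = 40 -> collatz_steps(40)
40 is even -> collatz_steps(20)
20 is even -> collatz_steps(10)
10 is even -> collatz_steps(5)
5 is odd -> 3*5+1 = 16 -> collatz_steps(16)
16 is even -> collatz_steps(8)
8 is even -> collatz_steps(4)
4 is even -> collatz_steps(2)
2 is even -> collatz_steps(1)
Reached 1 after 15 steps
= 15


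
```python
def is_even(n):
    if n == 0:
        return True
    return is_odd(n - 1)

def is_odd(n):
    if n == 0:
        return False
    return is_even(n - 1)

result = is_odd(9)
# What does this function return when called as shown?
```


is_odd(9)
= is_even(8)
= is_odd(7)
= is_even(6)
= is_odd(5)
= is_even(4)
= is_odd(3)
= is_even(2)
= is_odd(1)
= is_even(0)
n == 0: return True
= True


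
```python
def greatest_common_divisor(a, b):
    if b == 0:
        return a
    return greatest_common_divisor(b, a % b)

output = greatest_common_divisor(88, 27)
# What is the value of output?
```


greatest_common_divisor(88, 27)
= greatest_common_divisor(27, 88 % 27) = greatest_common_divisor(27, 7)
= greatest_common_divisor(7, 27 % 7) = greatest_common_divisor(7, 6)
= greatest_common_divisor(6, 7 % 6) = greatest_common_divisor(6, 1)
= greatest_common_divisor(1, 6 % 1) = greatest_common_divisor(1, 0)
b == 0, return a = 1


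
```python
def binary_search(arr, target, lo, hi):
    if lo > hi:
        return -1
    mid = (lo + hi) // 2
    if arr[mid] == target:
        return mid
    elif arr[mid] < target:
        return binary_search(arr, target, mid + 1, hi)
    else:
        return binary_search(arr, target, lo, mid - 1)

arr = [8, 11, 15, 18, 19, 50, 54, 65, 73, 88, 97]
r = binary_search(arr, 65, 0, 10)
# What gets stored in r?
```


binary_search(arr, 65, 0, 10)
lo=0, hi=10, mid=5, arr[mid]=50
50 < 65, search right half
lo=6, hi=10, mid=8, arr[mid]=73
73 > 65, search left half
lo=6, hi=7, mid=6, arr[mid]=54
54 < 65, search right half
lo=7, hi=7, mid=7, arr[mid]=65
arr[7] == 65, found at index 7
= 7


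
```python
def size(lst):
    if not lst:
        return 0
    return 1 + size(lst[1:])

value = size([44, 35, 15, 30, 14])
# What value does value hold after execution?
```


size([44, 35, 15, 30, 14])
= 1 + size([35, 15, 30, 14])
= 1 + 1 + size([15, 30, 14])
= 1 + 1 + 1 + size([30, 14])
= 1 + 1 + 1 + 1 + size([14])
= 1 + 1 + 1 + 1 + 1 + size([])
= 1 + 1 + 1 + 1 + 1 + 0
= 5


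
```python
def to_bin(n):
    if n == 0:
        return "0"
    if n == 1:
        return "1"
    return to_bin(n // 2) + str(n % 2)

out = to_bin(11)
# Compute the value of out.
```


to_bin(11)
= to_bin(5) + "1"
= to_bin(2) + "1" + "1"
= to_bin(1) + "0" + "1" + "1"
= "1" + "0" + "1" + "1"
= "1011"


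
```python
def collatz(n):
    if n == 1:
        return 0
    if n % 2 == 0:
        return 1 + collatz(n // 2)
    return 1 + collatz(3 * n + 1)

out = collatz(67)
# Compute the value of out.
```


collatz(67)
67 is odd -> 3*67+1 = 202 -> collatz(202)
202 is even -> collatz(101)
101 is odd -> 3*101+1 = 304 -> collatz(304)
304 is even -> collatz(152)
152 is even -> collatz(76)
76 is even -> collatz(38)
38 is even -> collatz(19)
19 is odd -> 3*19+1 = 58 -> collatz(58)
58 is even -> collatz(29)
29 is odd -> 3*29+1 = 88 -> collatz(88)
88 is even -> collatz(44)
44 is even -> collatz(22)
22 is even -> collatz(11)
11 is odd -> 3*11+1 = 34 -> collatz(34)
34 is even -> collatz(17)
17 is odd -> 3*17+1 = 52 -> collatz(52)
52 is even -> collatz(26)
26 is even -> collatz(13)
13 is odd -> 3*13+1 = 40 -> collatz(40)
40 is even -> collatz(20)
20 is even -> collatz(10)
10 is even -> collatz(5)
5 is odd -> 3*5+1 = 16 -> collatz(16)
16 is even -> collatz(8)
8 is even -> collatz(4)
4 is even -> collatz(2)
2 is even -> collatz(1)
Reached 1 after 27 steps
= 27


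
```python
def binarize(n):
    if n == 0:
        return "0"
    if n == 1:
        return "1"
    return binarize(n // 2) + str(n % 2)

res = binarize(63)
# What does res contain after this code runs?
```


binarize(63)
= binarize(31) + "1"
= binarize(15) + "1" + "1"
= binarize(7) + "1" + "1" + "1"
= binarize(3) + "1" + "1" + "1" + "1"
= binarize(1) + "1" + "1" + "1" + "1" + "1"
= "1" + "1" + "1" + "1" + "1" + "1"
= "111111"


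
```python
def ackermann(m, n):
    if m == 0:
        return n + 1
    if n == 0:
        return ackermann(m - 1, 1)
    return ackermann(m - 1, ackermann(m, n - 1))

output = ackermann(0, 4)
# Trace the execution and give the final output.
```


ackermann(0, 4)
m == 0: return 4 + 1 = 5
= 5


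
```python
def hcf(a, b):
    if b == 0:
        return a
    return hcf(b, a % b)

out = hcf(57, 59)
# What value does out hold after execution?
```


hcf(57, 59)
= hcf(59, 57 % 59) = hcf(59, 57)
= hcf(57, 59 % 57) = hcf(57, 2)
= hcf(2, 57 % 2) = hcf(2, 1)
= hcf(1, 2 % 1) = hcf(1, 0)
b == 0, return a = 1


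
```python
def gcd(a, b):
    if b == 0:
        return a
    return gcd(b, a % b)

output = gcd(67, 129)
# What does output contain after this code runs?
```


gcd(67, 129)
= gcd(129, 67 % 129) = gcd(129, 67)
= gcd(67, 129 % 67) = gcd(67, 62)
= gcd(62, 67 % 62) = gcd(62, 5)
= gcd(5, 62 % 5) = gcd(5, 2)
= gcd(2, 5 % 2) = gcd(2, 1)
= gcd(1, 2 % 1) = gcd(1, 0)
b == 0, return a = 1


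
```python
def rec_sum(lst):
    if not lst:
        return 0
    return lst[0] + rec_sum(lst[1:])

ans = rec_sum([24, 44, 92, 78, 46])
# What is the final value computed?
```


rec_sum([24, 44, 92, 78, 46])
= 24 + rec_sum([44, 92, 78, 46])
= 24 + 44 + rec_sum([92, 78, 46])
= 24 + 44 + 92 + rec_sum([78, 46])
= 24 + 44 + 92 + 78 + rec_sum([46])
= 24 + 44 + 92 + 78 + 46 + rec_sum([])
= 24 + 44 + 92 + 78 + 46 + 0
= 284


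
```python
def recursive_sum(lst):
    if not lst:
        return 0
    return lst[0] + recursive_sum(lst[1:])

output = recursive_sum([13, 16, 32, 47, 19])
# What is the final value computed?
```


recursive_sum([13, 16, 32, 47, 19])
= 13 + recursive_sum([16, 32, 47, 19])
= 13 + 16 + recursive_sum([32, 47, 19])
= 13 + 16 + 32 + recursive_sum([47, 19])
= 13 + 16 + 32 + 47 + recursive_sum([19])
= 13 + 16 + 32 + 47 + 19 + recursive_sum([])
= 13 + 16 + 32 + 47 + 19 + 0
= 127


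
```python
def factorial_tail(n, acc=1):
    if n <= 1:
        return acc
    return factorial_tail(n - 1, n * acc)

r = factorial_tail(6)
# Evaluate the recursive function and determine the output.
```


factorial_tail(6, 1)
= factorial_tail(5, 6 * 1) = factorial_tail(5, 6)
= factorial_tail(4, 5 * 6) = factorial_tail(4, 30)
= factorial_tail(3, 4 * 30) = factorial_tail(3, 120)
= factorial_tail(2, 3 * 120) = factorial_tail(2, 360)
= factorial_tail(1, 2 * 360) = factorial_tail(1, 720)
n <= 1, return acc = 720


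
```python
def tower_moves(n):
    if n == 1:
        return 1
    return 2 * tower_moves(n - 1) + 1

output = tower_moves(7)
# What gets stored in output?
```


tower_moves(7)
= 2 * tower_moves(6) + 1
= 2 * (2 * tower_moves(5) + 1) + 1
= 2 * (2 * (2 * tower_moves(4) + 1) + 1) + 1
= 2 * (2 * (2 * (2 * tower_moves(3) + 1) + 1) + 1) + 1
= 2 * (2 * (2 * (2 * (2 * tower_moves(2) + 1) + 1) + 1) + 1) + 1
= 2 * (2 * (2 * (2 * (2 * (2 * tower_moves(1) + 1) + 1) + 1) + 1) + 1) + 1
Now compute bottom-up:
tower_moves(1) = 1
tower_moves(2) = 2 * 1 + 1 = 3
tower_moves(3) = 2 * 3 + 1 = 7
tower_moves(4) = 2 * 7 + 1 = 15
tower_moves(5) = 2 * 15 + 1 = 31
tower_moves(6) = 2 * 31 + 1 = 63
tower_moves(7) = 2 * 63 + 1 = 127
= 127


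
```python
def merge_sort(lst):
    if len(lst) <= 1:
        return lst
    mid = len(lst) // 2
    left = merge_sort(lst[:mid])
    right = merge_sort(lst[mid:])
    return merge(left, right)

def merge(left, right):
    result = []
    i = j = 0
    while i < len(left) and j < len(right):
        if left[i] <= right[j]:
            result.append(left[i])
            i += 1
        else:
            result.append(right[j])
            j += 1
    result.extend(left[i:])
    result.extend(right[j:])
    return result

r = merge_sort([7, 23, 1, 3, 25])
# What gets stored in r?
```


merge_sort([7, 23, 1, 3, 25])
Split into [7, 23] and [1, 3, 25]
Left sorted: [7, 23]
Right sorted: [1, 3, 25]
Merge [7, 23] and [1, 3, 25]
= [1, 3, 7, 23, 25]


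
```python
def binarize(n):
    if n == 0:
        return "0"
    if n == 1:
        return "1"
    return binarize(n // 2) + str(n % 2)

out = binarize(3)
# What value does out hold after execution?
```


binarize(3)
= binarize(1) + "1"
= "1" + "1"
= "11"


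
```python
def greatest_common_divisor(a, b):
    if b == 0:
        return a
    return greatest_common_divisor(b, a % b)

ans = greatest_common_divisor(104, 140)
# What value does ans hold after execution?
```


greatest_common_divisor(104, 140)
= greatest_common_divisor(140, 104 % 140) = greatest_common_divisor(140, 104)
= greatest_common_divisor(104, 140 % 104) = greatest_common_divisor(104, 36)
= greatest_common_divisor(36, 104 % 36) = greatest_common_divisor(36, 32)
= greatest_common_divisor(32, 36 % 32) = greatest_common_divisor(32, 4)
= greatest_common_divisor(4, 32 % 4) = greatest_common_divisor(4, 0)
b == 0, return a = 4


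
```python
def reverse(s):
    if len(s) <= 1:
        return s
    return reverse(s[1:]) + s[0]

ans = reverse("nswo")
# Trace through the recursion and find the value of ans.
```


reverse("nswo")
= reverse("swo") + "n"
= reverse("wo") + "s" + "n"
= reverse("o") + "w" + "s" + "n"
= "o" + "w" + "s" + "n"
= "owsn"


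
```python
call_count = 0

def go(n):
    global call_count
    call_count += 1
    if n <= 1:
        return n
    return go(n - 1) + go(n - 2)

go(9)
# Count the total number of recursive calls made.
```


go(9) calls go(8) and go(7); each non-base call branches into two more.
Let C(k) = total number of calls made by go(k), including the call to go(k) itself.
Base cases: C(0) = 1, C(1) = 1
Recurrence: C(k) = 1 + C(k-1) + C(k-2)
  C(2) = 1 + C(1) + C(0) = 1 + 1 + 1 = 3
  C(3) = 1 + C(2) + C(1) = 1 + 3 + 1 = 5
  C(4) = 1 + C(3) + C(2) = 1 + 5 + 3 = 9
  C(5) = 1 + C(4) + C(3) = 1 + 9 + 5 = 15
  C(6) = 1 + C(5) + C(4) = 1 + 15 + 9 = 25
  C(7) = 1 + C(6) + C(5) = 1 + 25 + 15 = 41
  C(8) = 1 + C(7) + C(6) = 1 + 41 + 25 = 67
  C(9) = 1 + C(8) + C(7) = 1 + 67 + 41 = 109
Total calls = C(9) = 109


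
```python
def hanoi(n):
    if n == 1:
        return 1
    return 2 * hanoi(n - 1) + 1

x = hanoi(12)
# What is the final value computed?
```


hanoi(12)
= 2 * hanoi(11) + 1
= 2 * (2 * hanoi(10) + 1) + 1
= 2 * (2 * (2 * hanoi(9) + 1) + 1) + 1
= 2 * (2 * (2 * (2 * hanoi(8) + 1) + 1) + 1) + 1
= 2 * (2 * (2 * (2 * (2 * hanoi(7) + 1) + 1) + 1) + 1) + 1
= 2 * (2 * (2 * (2 * (2 * (2 * hanoi(6) + 1) + 1) + 1) + 1) + 1) + 1
= 2 * (2 * (2 * (2 * (2 * (2 * (2 * hanoi(5) + 1) + 1) + 1) + 1) + 1) + 1) + 1
= 2 * (2 * (2 * (2 * (2 * (2 * (2 * (2 * hanoi(4) + 1) + 1) + 1) + 1) + 1) + 1) + 1) + 1
= 2 * (2 * (2 * (2 * (2 * (2 * (2 * (2 * (2 * hanoi(3) + 1) + 1) + 1) + 1) + 1) + 1) + 1) + 1) + 1
= 2 * (2 * (2 * (2 * (2 * (2 * (2 * (2 * (2 * (2 * hanoi(2) + 1) + 1) + 1) + 1) + 1) + 1) + 1) + 1) + 1) + 1
= 2 * (2 * (2 * (2 * (2 * (2 * (2 * (2 * (2 * (2 * (2 * hanoi(1) + 1) + 1) + 1) + 1) + 1) + 1) + 1) + 1) + 1) + 1) + 1
Now compute bottom-up:
hanoi(1) = 1
hanoi(2) = 2 * 1 + 1 = 3
hanoi(3) = 2 * 3 + 1 = 7
hanoi(4) = 2 * 7 + 1 = 15
hanoi(5) = 2 * 15 + 1 = 31
hanoi(6) = 2 * 31 + 1 = 63
hanoi(7) = 2 * 63 + 1 = 127
hanoi(8) = 2 * 127 + 1 = 255
hanoi(9) = 2 * 255 + 1 = 511
hanoi(10) = 2 * 511 + 1 = 1023
hanoi(11) = 2 * 1023 + 1 = 2047
hanoi(12) = 2 * 2047 + 1 = 4095
= 4095


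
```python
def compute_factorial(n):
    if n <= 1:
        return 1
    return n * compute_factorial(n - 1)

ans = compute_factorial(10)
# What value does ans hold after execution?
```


compute_factorial(10)
= 10 * compute_factorial(9)
= 10 * 9 * compute_factorial(8)
= 10 * 9 * 8 * compute_factorial(7)
= 10 * 9 * 8 * 7 * compute_factorial(6)
= 10 * 9 * 8 * 7 * 6 * compute_factorial(5)
= 10 * 9 * 8 * 7 * 6 * 5 * compute_factorial(4)
= 10 * 9 * 8 * 7 * 6 * 5 * 4 * compute_factorial(3)
= 10 * 9 * 8 * 7 * 6 * 5 * 4 * 3 * compute_factorial(2)
= 10 * 9 * 8 * 7 * 6 * 5 * 4 * 3 * 2 * compute_factorial(1)
= 10 * 9 * 8 * 7 * 6 * 5 * 4 * 3 * 2 * 1
= 3628800


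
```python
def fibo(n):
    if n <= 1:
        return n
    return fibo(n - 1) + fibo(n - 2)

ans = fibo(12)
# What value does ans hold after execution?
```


fibo(12)
= fibo(11) + fibo(10)
= (fibo(10) + fibo(9)) + fibo(10)
Computing bottom-up: fibo(0)=0, fibo(1)=1, fibo(2)=1, fibo(3)=2, fibo(4)=3, fibo(5)=5, fibo(6)=8, fibo(7)=13, fibo(8)=21, fibo(9)=34, fibo(10)=55, fibo(11)=89, fibo(12)=144
= 144


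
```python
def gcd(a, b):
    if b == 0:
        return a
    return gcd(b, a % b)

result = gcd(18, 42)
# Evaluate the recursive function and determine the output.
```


gcd(18, 42)
= gcd(42, 18 % 42) = gcd(42, 18)
= gcd(18, 42 % 18) = gcd(18, 6)
= gcd(6, 18 % 6) = gcd(6, 0)
b == 0, return a = 6


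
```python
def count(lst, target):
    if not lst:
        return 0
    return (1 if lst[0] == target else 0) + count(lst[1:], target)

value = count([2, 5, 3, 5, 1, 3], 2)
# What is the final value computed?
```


count([2, 5, 3, 5, 1, 3], 2)
lst[0]=2 == 2: 1 + count([5, 3, 5, 1, 3], 2)
lst[0]=5 != 2: 0 + count([3, 5, 1, 3], 2)
lst[0]=3 != 2: 0 + count([5, 1, 3], 2)
lst[0]=5 != 2: 0 + count([1, 3], 2)
lst[0]=1 != 2: 0 + count([3], 2)
lst[0]=3 != 2: 0 + count([], 2)
= 1


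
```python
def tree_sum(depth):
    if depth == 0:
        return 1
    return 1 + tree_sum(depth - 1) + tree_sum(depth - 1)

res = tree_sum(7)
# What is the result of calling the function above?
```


tree_sum(7)
= 1 + tree_sum(6) + tree_sum(6)
= 1 + 2 * tree_sum(6)
tree_sum(k) = 2^(k+1) - 1
tree_sum(0) = 1
tree_sum(1) = 3
tree_sum(2) = 7
tree_sum(3) = 15
tree_sum(4) = 31
tree_sum(7) = 2^8 - 1 = 255


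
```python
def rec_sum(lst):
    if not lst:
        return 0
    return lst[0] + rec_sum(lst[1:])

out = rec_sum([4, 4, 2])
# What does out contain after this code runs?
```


rec_sum([4, 4, 2])
= 4 + rec_sum([4, 2])
= 4 + 4 + rec_sum([2])
= 4 + 4 + 2 + rec_sum([])
= 4 + 4 + 2 + 0
= 10


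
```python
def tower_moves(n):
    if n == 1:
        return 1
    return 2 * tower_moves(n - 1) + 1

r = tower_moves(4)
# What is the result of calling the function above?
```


tower_moves(4)
= 2 * tower_moves(3) + 1
= 2 * (2 * tower_moves(2) + 1) + 1
= 2 * (2 * (2 * tower_moves(1) + 1) + 1) + 1
Now compute bottom-up:
tower_moves(1) = 1
tower_moves(2) = 2 * 1 + 1 = 3
tower_moves(3) = 2 * 3 + 1 = 7
tower_moves(4) = 2 * 7 + 1 = 15
= 15


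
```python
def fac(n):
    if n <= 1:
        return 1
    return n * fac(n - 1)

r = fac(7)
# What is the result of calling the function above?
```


fac(7)
= 7 * fac(6)
= 7 * 6 * fac(5)
= 7 * 6 * 5 * fac(4)
= 7 * 6 * 5 * 4 * fac(3)
= 7 * 6 * 5 * 4 * 3 * fac(2)
= 7 * 6 * 5 * 4 * 3 * 2 * fac(1)
= 7 * 6 * 5 * 4 * 3 * 2 * 1
= 5040


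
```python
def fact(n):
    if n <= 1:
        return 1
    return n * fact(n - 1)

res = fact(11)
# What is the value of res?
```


fact(11)
= 11 * fact(10)
= 11 * 10 * fact(9)
= 11 * 10 * 9 * fact(8)
= 11 * 10 * 9 * 8 * fact(7)
= 11 * 10 * 9 * 8 * 7 * fact(6)
= 11 * 10 * 9 * 8 * 7 * 6 * fact(5)
= 11 * 10 * 9 * 8 * 7 * 6 * 5 * fact(4)
= 11 * 10 * 9 * 8 * 7 * 6 * 5 * 4 * fact(3)
= 11 * 10 * 9 * 8 * 7 * 6 * 5 * 4 * 3 * fact(2)
= 11 * 10 * 9 * 8 * 7 * 6 * 5 * 4 * 3 * 2 * fact(1)
= 11 * 10 * 9 * 8 * 7 * 6 * 5 * 4 * 3 * 2 * 1
= 39916800


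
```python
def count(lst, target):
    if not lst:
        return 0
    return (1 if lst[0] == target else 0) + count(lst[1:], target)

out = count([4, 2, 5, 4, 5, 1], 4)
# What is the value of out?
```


count([4, 2, 5, 4, 5, 1], 4)
lst[0]=4 == 4: 1 + count([2, 5, 4, 5, 1], 4)
lst[0]=2 != 4: 0 + count([5, 4, 5, 1], 4)
lst[0]=5 != 4: 0 + count([4, 5, 1], 4)
lst[0]=4 == 4: 1 + count([5, 1], 4)
lst[0]=5 != 4: 0 + count([1], 4)
lst[0]=1 != 4: 0 + count([], 4)
= 2


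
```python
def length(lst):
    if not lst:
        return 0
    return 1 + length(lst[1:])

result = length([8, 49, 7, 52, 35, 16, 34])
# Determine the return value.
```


length([8, 49, 7, 52, 35, 16, 34])
= 1 + length([49, 7, 52, 35, 16, 34])
= 1 + 1 + length([7, 52, 35, 16, 34])
= 1 + 1 + 1 + length([52, 35, 16, 34])
= 1 + 1 + 1 + 1 + length([35, 16, 34])
= 1 + 1 + 1 + 1 + 1 + length([16, 34])
= 1 + 1 + 1 + 1 + 1 + 1 + length([34])
= 1 + 1 + 1 + 1 + 1 + 1 + 1 + length([])
= 1 + 1 + 1 + 1 + 1 + 1 + 1 + 0
= 7


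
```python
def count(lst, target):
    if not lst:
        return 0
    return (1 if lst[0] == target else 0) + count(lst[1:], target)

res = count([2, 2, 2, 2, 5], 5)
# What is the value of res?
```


count([2, 2, 2, 2, 5], 5)
lst[0]=2 != 5: 0 + count([2, 2, 2, 5], 5)
lst[0]=2 != 5: 0 + count([2, 2, 5], 5)
lst[0]=2 != 5: 0 + count([2, 5], 5)
lst[0]=2 != 5: 0 + count([5], 5)
lst[0]=5 == 5: 1 + count([], 5)
= 1


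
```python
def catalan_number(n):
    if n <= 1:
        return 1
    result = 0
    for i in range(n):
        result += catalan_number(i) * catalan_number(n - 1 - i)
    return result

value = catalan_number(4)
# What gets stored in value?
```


catalan_number(4)
= sum of catalan_number(i) * catalan_number(4-1-i) for i in 0..3
First compute sub-values bottom-up:
  catalan_number(0) = 1, catalan_number(1) = 1
  catalan_number(2) = 1*1 + 1*1 = 2
  catalan_number(3) = 1*2 + 1*1 + 2*1 = 5
Now catalan_number(4):
  catalan_number(0)*catalan_number(3) = 1*5 = 5
  catalan_number(1)*catalan_number(2) = 1*2 = 2
  catalan_number(2)*catalan_number(1) = 2*1 = 2
  catalan_number(3)*catalan_number(0) = 5*1 = 5
= 5 + 2 + 2 + 5
= 14


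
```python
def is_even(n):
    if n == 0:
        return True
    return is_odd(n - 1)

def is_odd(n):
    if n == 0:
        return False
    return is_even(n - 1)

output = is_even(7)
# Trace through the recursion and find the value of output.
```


is_even(7)
= is_odd(6)
= is_even(5)
= is_odd(4)
= is_even(3)
= is_odd(2)
= is_even(1)
= is_odd(0)
n == 0: return False
= False


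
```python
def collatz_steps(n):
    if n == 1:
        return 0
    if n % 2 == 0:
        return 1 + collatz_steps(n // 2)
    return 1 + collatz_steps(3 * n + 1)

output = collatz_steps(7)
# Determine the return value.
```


collatz_steps(7)
7 is odd -> 3*7+1 = 22 -> collatz_steps(22)
22 is even -> collatz_steps(11)
11 is odd -> 3*11+1 = 34 -> collatz_steps(34)
34 is even -> collatz_steps(17)
17 is odd -> 3*17+1 = 52 -> collatz_steps(52)
52 is even -> collatz_steps(26)
26 is even -> collatz_steps(13)
13 is odd -> 3*13+1 = 40 -> collatz_steps(40)
40 is even -> collatz_steps(20)
20 is even -> collatz_steps(10)
10 is even -> collatz_steps(5)
5 is odd -> 3*5+1 = 16 -> collatz_steps(16)
16 is even -> collatz_steps(8)
8 is even -> collatz_steps(4)
4 is even -> collatz_steps(2)
2 is even -> collatz_steps(1)
Reached 1 after 16 steps
= 16


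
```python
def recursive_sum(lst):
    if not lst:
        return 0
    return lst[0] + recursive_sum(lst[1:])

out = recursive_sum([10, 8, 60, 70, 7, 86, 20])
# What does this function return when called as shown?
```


recursive_sum([10, 8, 60, 70, 7, 86, 20])
= 10 + recursive_sum([8, 60, 70, 7, 86, 20])
= 10 + 8 + recursive_sum([60, 70, 7, 86, 20])
= 10 + 8 + 60 + recursive_sum([70, 7, 86, 20])
= 10 + 8 + 60 + 70 + recursive_sum([7, 86, 20])
= 10 + 8 + 60 + 70 + 7 + recursive_sum([86, 20])
= 10 + 8 + 60 + 70 + 7 + 86 + recursive_sum([20])
= 10 + 8 + 60 + 70 + 7 + 86 + 20 + recursive_sum([])
= 10 + 8 + 60 + 70 + 7 + 86 + 20 + 0
= 261


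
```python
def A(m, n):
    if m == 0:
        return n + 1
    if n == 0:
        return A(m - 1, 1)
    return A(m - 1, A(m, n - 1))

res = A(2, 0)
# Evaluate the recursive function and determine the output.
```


A(2, 0)
n == 0: return A(1, 1)
= A(1, 1) = 3
= 3


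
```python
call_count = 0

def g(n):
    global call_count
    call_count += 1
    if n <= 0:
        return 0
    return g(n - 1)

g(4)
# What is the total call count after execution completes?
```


g(4) calls g(3) calls ... calls g(0)
Total calls: 4 + 1 (for base case) = 5


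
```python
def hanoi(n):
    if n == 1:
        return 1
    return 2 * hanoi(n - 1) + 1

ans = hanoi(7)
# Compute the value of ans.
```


hanoi(7)
= 2 * hanoi(6) + 1
= 2 * (2 * hanoi(5) + 1) + 1
= 2 * (2 * (2 * hanoi(4) + 1) + 1) + 1
= 2 * (2 * (2 * (2 * hanoi(3) + 1) + 1) + 1) + 1
= 2 * (2 * (2 * (2 * (2 * hanoi(2) + 1) + 1) + 1) + 1) + 1
= 2 * (2 * (2 * (2 * (2 * (2 * hanoi(1) + 1) + 1) + 1) + 1) + 1) + 1
Now compute bottom-up:
hanoi(1) = 1
hanoi(2) = 2 * 1 + 1 = 3
hanoi(3) = 2 * 3 + 1 = 7
hanoi(4) = 2 * 7 + 1 = 15
hanoi(5) = 2 * 15 + 1 = 31
hanoi(6) = 2 * 31 + 1 = 63
hanoi(7) = 2 * 63 + 1 = 127
= 127


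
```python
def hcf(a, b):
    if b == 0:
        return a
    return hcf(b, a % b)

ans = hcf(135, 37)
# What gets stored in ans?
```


hcf(135, 37)
= hcf(37, 135 % 37) = hcf(37, 24)
= hcf(24, 37 % 24) = hcf(24, 13)
= hcf(13, 24 % 13) = hcf(13, 11)
= hcf(11, 13 % 11) = hcf(11, 2)
= hcf(2, 11 % 2) = hcf(2, 1)
= hcf(1, 2 % 1) = hcf(1, 0)
b == 0, return a = 1


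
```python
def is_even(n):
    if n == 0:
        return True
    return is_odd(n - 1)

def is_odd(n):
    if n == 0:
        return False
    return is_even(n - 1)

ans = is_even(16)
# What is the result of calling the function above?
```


is_even(16)
= is_odd(15)
= is_even(14)
= is_odd(13)
= is_even(12)
= is_odd(11)
= is_even(10)
= is_odd(9)
= is_even(8)
= is_odd(7)
= is_even(6)
= is_odd(5)
= is_even(4)
= is_odd(3)
= is_even(2)
= is_odd(1)
= is_even(0)
n == 0: return True
= True


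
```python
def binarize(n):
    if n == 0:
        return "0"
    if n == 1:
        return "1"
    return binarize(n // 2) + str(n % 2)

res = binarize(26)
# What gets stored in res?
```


binarize(26)
= binarize(13) + "0"
= binarize(6) + "1" + "0"
= binarize(3) + "0" + "1" + "0"
= binarize(1) + "1" + "0" + "1" + "0"
= "1" + "1" + "0" + "1" + "0"
= "11010"


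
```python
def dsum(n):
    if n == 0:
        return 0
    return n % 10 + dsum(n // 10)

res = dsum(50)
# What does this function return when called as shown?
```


dsum(50)
= 0 + dsum(5)
= 0 + 5 + dsum(0)
= 0 + 5 + 0
= 5


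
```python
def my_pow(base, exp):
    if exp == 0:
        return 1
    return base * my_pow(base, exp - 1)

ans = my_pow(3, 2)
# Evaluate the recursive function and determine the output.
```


my_pow(3, 2)
= 3 * my_pow(3, 1)
= 3 * 3 * my_pow(3, 0)
= 3 * 3 * 1
= 9


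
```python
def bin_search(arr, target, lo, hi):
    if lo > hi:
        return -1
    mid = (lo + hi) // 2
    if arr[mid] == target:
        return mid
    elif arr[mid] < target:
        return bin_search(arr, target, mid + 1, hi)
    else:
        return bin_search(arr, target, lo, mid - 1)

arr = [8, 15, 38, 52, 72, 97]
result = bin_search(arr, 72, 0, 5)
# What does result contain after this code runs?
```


bin_search(arr, 72, 0, 5)
lo=0, hi=5, mid=2, arr[mid]=38
38 < 72, search right half
lo=3, hi=5, mid=4, arr[mid]=72
arr[4] == 72, found at index 4
= 4


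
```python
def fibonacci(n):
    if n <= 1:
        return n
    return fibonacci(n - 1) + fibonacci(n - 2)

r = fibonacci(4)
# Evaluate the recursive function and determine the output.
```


fibonacci(4)
= fibonacci(3) + fibonacci(2)
= (fibonacci(2) + fibonacci(1)) + fibonacci(2)
Computing bottom-up: fibonacci(0)=0, fibonacci(1)=1, fibonacci(2)=1, fibonacci(3)=2, fibonacci(4)=3
= 3


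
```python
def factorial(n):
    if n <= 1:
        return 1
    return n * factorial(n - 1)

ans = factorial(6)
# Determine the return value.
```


factorial(6)
= 6 * factorial(5)
= 6 * 5 * factorial(4)
= 6 * 5 * 4 * factorial(3)
= 6 * 5 * 4 * 3 * factorial(2)
= 6 * 5 * 4 * 3 * 2 * factorial(1)
= 6 * 5 * 4 * 3 * 2 * 1
= 720


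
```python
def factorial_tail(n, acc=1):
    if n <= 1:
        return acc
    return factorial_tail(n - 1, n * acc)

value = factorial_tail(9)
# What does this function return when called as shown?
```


factorial_tail(9, 1)
= factorial_tail(8, 9 * 1) = factorial_tail(8, 9)
= factorial_tail(7, 8 * 9) = factorial_tail(7, 72)
= factorial_tail(6, 7 * 72) = factorial_tail(6, 504)
= factorial_tail(5, 6 * 504) = factorial_tail(5, 3024)
= factorial_tail(4, 5 * 3024) = factorial_tail(4, 15120)
= factorial_tail(3, 4 * 15120) = factorial_tail(3, 60480)
= factorial_tail(2, 3 * 60480) = factorial_tail(2, 181440)
= factorial_tail(1, 2 * 181440) = factorial_tail(1, 362880)
n <= 1, return acc = 362880


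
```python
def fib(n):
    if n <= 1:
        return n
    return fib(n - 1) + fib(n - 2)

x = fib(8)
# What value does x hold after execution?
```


fib(8)
= fib(7) + fib(6)
= (fib(6) + fib(5)) + fib(6)
Computing bottom-up: fib(0)=0, fib(1)=1, fib(2)=1, fib(3)=2, fib(4)=3, fib(5)=5, fib(6)=8, fib(7)=13, fib(8)=21
= 21


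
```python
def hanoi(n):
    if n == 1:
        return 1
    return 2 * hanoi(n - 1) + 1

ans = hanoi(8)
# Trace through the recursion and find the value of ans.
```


hanoi(8)
= 2 * hanoi(7) + 1
= 2 * (2 * hanoi(6) + 1) + 1
= 2 * (2 * (2 * hanoi(5) + 1) + 1) + 1
= 2 * (2 * (2 * (2 * hanoi(4) + 1) + 1) + 1) + 1
= 2 * (2 * (2 * (2 * (2 * hanoi(3) + 1) + 1) + 1) + 1) + 1
= 2 * (2 * (2 * (2 * (2 * (2 * hanoi(2) + 1) + 1) + 1) + 1) + 1) + 1
= 2 * (2 * (2 * (2 * (2 * (2 * (2 * hanoi(1) + 1) + 1) + 1) + 1) + 1) + 1) + 1
Now compute bottom-up:
hanoi(1) = 1
hanoi(2) = 2 * 1 + 1 = 3
hanoi(3) = 2 * 3 + 1 = 7
hanoi(4) = 2 * 7 + 1 = 15
hanoi(5) = 2 * 15 + 1 = 31
hanoi(6) = 2 * 31 + 1 = 63
hanoi(7) = 2 * 63 + 1 = 127
hanoi(8) = 2 * 127 + 1 = 255
= 255


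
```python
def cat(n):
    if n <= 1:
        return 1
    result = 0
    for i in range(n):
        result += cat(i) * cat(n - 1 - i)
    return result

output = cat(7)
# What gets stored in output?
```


cat(7)
= sum of cat(i) * cat(7-1-i) for i in 0..6
First compute sub-values bottom-up:
  cat(0) = 1, cat(1) = 1
  cat(2) = 1*1 + 1*1 = 2
  cat(3) = 1*2 + 1*1 + 2*1 = 5
  cat(4) = 1*5 + 1*2 + 2*1 + 5*1 = 14
  cat(5) = 1*14 + 1*5 + 2*2 + 5*1 + 14*1 = 42
  cat(6) = 1*42 + 1*14 + 2*5 + 5*2 + 14*1 + 42*1 = 132
Now cat(7):
  cat(0)*cat(6) = 1*132 = 132
  cat(1)*cat(5) = 1*42 = 42
  cat(2)*cat(4) = 2*14 = 28
  cat(3)*cat(3) = 5*5 = 25
  cat(4)*cat(2) = 14*2 = 28
  cat(5)*cat(1) = 42*1 = 42
  cat(6)*cat(0) = 132*1 = 132
= 132 + 42 + 28 + 25 + 28 + 42 + 132
= 429


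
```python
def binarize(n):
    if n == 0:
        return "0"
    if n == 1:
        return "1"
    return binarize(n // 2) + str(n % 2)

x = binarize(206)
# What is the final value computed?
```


binarize(206)
= binarize(103) + "0"
= binarize(51) + "1" + "0"
= binarize(25) + "1" + "1" + "0"
= binarize(12) + "1" + "1" + "1" + "0"
= binarize(6) + "0" + "1" + "1" + "1" + "0"
= binarize(3) + "0" + "0" + "1" + "1" + "1" + "0"
= binarize(1) + "1" + "0" + "0" + "1" + "1" + "1" + "0"
= "1" + "1" + "0" + "0" + "1" + "1" + "1" + "0"
= "11001110"


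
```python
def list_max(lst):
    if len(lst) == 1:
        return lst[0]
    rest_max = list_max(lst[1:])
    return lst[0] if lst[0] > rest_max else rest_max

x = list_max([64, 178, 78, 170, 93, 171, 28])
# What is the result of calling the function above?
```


list_max([64, 178, 78, 170, 93, 171, 28])
= compare 64 with list_max([178, 78, 170, 93, 171, 28])
= compare 178 with list_max([78, 170, 93, 171, 28])
= compare 78 with list_max([170, 93, 171, 28])
= compare 170 with list_max([93, 171, 28])
= compare 93 with list_max([171, 28])
= compare 171 with list_max([28])
Base: list_max([28]) = 28
compare 171 with 28: max = 171
compare 93 with 171: max = 171
compare 170 with 171: max = 171
compare 78 with 171: max = 171
compare 178 with 171: max = 178
compare 64 with 178: max = 178
= 178


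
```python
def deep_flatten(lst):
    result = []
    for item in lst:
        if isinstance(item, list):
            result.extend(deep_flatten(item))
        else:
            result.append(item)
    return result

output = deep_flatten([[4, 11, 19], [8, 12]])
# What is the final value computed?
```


deep_flatten([[4, 11, 19], [8, 12]])
Processing each element:
  [4, 11, 19] is a list -> deep_flatten recursively -> [4, 11, 19]
  [8, 12] is a list -> deep_flatten recursively -> [8, 12]
= [4, 11, 19, 8, 12]
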